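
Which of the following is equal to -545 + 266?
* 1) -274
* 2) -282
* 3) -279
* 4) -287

-545 + 266 = -279
3) -279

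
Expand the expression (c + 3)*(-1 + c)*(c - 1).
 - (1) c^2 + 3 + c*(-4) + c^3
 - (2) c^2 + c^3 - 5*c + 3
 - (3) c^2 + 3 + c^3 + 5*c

Expanding (c + 3)*(-1 + c)*(c - 1):
= c^2 + c^3 - 5*c + 3
2) c^2 + c^3 - 5*c + 3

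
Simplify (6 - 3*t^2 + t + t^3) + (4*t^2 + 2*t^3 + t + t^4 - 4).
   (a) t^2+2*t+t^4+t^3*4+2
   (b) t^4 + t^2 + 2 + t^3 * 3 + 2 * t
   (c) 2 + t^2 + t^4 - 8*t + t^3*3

Adding the polynomials and combining like terms:
(6 - 3*t^2 + t + t^3) + (4*t^2 + 2*t^3 + t + t^4 - 4)
= t^4 + t^2 + 2 + t^3 * 3 + 2 * t
b) t^4 + t^2 + 2 + t^3 * 3 + 2 * t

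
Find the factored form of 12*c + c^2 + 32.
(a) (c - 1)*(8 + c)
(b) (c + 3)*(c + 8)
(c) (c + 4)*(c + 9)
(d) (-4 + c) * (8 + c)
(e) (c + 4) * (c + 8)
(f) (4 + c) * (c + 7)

We need to factor 12*c + c^2 + 32.
The factored form is (c + 4) * (c + 8).
e) (c + 4) * (c + 8)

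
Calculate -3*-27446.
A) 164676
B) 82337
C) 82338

-3 * -27446 = 82338
C) 82338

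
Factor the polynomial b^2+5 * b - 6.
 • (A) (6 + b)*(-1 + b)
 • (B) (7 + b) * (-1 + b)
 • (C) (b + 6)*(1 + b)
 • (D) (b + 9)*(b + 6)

We need to factor b^2+5 * b - 6.
The factored form is (6 + b)*(-1 + b).
A) (6 + b)*(-1 + b)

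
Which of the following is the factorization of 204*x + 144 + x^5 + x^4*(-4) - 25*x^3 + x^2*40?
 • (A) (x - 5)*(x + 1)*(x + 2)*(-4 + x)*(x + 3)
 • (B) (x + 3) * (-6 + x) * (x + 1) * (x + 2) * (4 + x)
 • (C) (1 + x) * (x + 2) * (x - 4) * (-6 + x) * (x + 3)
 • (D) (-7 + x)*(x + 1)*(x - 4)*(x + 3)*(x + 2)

We need to factor 204*x + 144 + x^5 + x^4*(-4) - 25*x^3 + x^2*40.
The factored form is (1 + x) * (x + 2) * (x - 4) * (-6 + x) * (x + 3).
C) (1 + x) * (x + 2) * (x - 4) * (-6 + x) * (x + 3)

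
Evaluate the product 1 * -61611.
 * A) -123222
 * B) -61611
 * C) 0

1 * -61611 = -61611
B) -61611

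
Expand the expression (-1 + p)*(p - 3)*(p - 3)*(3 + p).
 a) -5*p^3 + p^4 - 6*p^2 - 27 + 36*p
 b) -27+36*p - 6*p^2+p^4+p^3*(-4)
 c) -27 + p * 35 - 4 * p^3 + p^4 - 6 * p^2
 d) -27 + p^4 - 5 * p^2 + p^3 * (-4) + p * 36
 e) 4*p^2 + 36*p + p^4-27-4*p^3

Expanding (-1 + p)*(p - 3)*(p - 3)*(3 + p):
= -27+36*p - 6*p^2+p^4+p^3*(-4)
b) -27+36*p - 6*p^2+p^4+p^3*(-4)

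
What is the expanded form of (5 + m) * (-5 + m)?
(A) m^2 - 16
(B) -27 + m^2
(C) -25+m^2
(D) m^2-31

Expanding (5 + m) * (-5 + m):
= -25+m^2
C) -25+m^2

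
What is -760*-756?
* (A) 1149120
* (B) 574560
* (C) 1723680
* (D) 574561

-760 * -756 = 574560
B) 574560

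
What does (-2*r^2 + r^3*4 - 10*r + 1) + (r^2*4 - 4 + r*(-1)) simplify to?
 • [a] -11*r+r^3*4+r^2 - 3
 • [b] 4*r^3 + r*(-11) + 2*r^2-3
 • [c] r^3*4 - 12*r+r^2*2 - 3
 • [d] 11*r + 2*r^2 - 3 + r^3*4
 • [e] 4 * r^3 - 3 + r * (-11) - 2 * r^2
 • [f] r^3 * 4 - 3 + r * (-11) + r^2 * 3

Adding the polynomials and combining like terms:
(-2*r^2 + r^3*4 - 10*r + 1) + (r^2*4 - 4 + r*(-1))
= 4*r^3 + r*(-11) + 2*r^2-3
b) 4*r^3 + r*(-11) + 2*r^2-3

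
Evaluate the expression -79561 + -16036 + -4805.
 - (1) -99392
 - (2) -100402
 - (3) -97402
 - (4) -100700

First: -79561 + -16036 = -95597
Then: -95597 + -4805 = -100402
2) -100402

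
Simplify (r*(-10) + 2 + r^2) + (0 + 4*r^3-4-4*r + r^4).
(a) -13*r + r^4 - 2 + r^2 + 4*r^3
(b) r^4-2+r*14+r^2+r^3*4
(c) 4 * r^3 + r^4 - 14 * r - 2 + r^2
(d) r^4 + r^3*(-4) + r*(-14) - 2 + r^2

Adding the polynomials and combining like terms:
(r*(-10) + 2 + r^2) + (0 + 4*r^3 - 4 - 4*r + r^4)
= 4 * r^3 + r^4 - 14 * r - 2 + r^2
c) 4 * r^3 + r^4 - 14 * r - 2 + r^2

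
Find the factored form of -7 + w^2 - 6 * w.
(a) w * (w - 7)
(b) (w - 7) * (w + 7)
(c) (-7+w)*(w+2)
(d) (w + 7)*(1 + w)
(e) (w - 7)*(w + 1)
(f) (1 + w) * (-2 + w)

We need to factor -7 + w^2 - 6 * w.
The factored form is (w - 7)*(w + 1).
e) (w - 7)*(w + 1)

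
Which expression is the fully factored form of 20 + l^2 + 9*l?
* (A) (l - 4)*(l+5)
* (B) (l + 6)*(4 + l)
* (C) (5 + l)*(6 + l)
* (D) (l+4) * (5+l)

We need to factor 20 + l^2 + 9*l.
The factored form is (l+4) * (5+l).
D) (l+4) * (5+l)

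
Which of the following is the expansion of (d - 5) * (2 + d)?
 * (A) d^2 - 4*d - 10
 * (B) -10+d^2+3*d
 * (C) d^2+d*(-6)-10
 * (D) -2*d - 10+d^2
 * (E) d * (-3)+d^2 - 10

Expanding (d - 5) * (2 + d):
= d * (-3)+d^2 - 10
E) d * (-3)+d^2 - 10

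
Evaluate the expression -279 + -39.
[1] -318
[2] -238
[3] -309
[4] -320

-279 + -39 = -318
1) -318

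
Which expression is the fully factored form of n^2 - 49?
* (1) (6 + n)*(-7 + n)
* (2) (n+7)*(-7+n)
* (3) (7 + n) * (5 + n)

We need to factor n^2 - 49.
The factored form is (n+7)*(-7+n).
2) (n+7)*(-7+n)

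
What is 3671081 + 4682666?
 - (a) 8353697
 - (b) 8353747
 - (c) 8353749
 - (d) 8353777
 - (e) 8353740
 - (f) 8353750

3671081 + 4682666 = 8353747
b) 8353747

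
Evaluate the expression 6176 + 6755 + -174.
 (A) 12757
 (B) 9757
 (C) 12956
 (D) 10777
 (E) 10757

First: 6176 + 6755 = 12931
Then: 12931 + -174 = 12757
A) 12757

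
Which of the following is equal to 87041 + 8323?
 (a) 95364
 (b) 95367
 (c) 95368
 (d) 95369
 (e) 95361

87041 + 8323 = 95364
a) 95364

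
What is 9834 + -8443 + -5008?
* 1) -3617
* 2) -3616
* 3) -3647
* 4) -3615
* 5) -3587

First: 9834 + -8443 = 1391
Then: 1391 + -5008 = -3617
1) -3617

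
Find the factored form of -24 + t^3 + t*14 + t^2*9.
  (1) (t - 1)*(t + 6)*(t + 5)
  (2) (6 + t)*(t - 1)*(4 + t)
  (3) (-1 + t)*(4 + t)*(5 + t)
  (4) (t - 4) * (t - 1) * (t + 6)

We need to factor -24 + t^3 + t*14 + t^2*9.
The factored form is (6 + t)*(t - 1)*(4 + t).
2) (6 + t)*(t - 1)*(4 + t)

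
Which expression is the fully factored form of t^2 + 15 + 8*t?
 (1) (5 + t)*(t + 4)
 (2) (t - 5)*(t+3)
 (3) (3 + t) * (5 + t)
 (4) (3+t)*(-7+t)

We need to factor t^2 + 15 + 8*t.
The factored form is (3 + t) * (5 + t).
3) (3 + t) * (5 + t)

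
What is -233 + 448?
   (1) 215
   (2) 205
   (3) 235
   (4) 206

-233 + 448 = 215
1) 215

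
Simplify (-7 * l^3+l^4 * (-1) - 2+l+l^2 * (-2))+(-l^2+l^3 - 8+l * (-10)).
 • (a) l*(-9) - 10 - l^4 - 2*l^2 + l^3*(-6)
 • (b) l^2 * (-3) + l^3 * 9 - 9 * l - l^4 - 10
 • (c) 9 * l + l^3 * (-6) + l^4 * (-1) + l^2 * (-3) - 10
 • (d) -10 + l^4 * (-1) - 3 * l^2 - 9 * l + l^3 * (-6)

Adding the polynomials and combining like terms:
(-7*l^3 + l^4*(-1) - 2 + l + l^2*(-2)) + (-l^2 + l^3 - 8 + l*(-10))
= -10 + l^4 * (-1) - 3 * l^2 - 9 * l + l^3 * (-6)
d) -10 + l^4 * (-1) - 3 * l^2 - 9 * l + l^3 * (-6)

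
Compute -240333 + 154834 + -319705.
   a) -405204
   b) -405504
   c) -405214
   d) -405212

First: -240333 + 154834 = -85499
Then: -85499 + -319705 = -405204
a) -405204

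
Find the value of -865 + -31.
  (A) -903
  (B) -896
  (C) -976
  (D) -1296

-865 + -31 = -896
B) -896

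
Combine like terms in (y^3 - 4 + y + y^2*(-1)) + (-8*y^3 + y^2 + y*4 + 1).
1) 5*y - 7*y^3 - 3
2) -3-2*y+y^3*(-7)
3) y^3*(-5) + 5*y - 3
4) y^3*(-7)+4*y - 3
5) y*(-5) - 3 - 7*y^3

Adding the polynomials and combining like terms:
(y^3 - 4 + y + y^2*(-1)) + (-8*y^3 + y^2 + y*4 + 1)
= 5*y - 7*y^3 - 3
1) 5*y - 7*y^3 - 3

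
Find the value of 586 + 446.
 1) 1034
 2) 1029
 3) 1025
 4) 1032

586 + 446 = 1032
4) 1032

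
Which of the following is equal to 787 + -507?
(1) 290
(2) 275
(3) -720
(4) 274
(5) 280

787 + -507 = 280
5) 280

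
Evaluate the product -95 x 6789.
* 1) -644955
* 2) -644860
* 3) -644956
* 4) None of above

-95 * 6789 = -644955
1) -644955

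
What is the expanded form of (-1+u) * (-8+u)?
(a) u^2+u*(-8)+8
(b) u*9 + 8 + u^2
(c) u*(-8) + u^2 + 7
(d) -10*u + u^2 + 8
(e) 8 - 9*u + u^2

Expanding (-1+u) * (-8+u):
= 8 - 9*u + u^2
e) 8 - 9*u + u^2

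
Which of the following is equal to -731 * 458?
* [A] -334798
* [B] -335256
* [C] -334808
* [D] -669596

-731 * 458 = -334798
A) -334798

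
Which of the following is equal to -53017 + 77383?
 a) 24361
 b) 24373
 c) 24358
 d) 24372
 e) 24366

-53017 + 77383 = 24366
e) 24366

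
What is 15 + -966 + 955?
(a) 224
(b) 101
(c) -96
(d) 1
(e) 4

First: 15 + -966 = -951
Then: -951 + 955 = 4
e) 4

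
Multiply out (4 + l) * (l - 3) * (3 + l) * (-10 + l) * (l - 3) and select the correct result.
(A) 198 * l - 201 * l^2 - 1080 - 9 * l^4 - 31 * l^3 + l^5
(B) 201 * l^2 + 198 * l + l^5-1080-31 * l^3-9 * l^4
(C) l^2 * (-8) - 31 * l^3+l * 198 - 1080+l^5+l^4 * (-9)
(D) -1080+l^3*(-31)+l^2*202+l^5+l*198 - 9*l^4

Expanding (4 + l) * (l - 3) * (3 + l) * (-10 + l) * (l - 3):
= 201 * l^2 + 198 * l + l^5-1080-31 * l^3-9 * l^4
B) 201 * l^2 + 198 * l + l^5-1080-31 * l^3-9 * l^4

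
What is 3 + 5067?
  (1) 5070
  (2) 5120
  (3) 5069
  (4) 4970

3 + 5067 = 5070
1) 5070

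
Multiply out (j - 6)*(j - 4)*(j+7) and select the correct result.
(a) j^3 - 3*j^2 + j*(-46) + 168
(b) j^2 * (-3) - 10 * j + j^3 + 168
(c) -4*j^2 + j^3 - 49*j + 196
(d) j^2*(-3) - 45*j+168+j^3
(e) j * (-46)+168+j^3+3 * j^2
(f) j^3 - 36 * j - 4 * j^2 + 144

Expanding (j - 6)*(j - 4)*(j+7):
= j^3 - 3*j^2 + j*(-46) + 168
a) j^3 - 3*j^2 + j*(-46) + 168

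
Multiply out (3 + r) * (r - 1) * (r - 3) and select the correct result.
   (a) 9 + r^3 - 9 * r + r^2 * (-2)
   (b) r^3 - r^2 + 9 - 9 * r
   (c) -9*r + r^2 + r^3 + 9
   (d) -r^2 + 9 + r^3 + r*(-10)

Expanding (3 + r) * (r - 1) * (r - 3):
= r^3 - r^2 + 9 - 9 * r
b) r^3 - r^2 + 9 - 9 * r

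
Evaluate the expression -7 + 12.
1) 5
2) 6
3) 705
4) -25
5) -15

-7 + 12 = 5
1) 5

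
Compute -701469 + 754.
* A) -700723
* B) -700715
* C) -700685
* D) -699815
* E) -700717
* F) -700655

-701469 + 754 = -700715
B) -700715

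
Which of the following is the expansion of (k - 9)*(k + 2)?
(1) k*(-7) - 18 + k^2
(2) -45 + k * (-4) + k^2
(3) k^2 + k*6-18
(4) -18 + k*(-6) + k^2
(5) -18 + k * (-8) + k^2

Expanding (k - 9)*(k + 2):
= k*(-7) - 18 + k^2
1) k*(-7) - 18 + k^2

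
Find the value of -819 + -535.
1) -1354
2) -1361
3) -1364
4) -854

-819 + -535 = -1354
1) -1354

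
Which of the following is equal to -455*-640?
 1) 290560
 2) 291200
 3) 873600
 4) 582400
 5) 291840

-455 * -640 = 291200
2) 291200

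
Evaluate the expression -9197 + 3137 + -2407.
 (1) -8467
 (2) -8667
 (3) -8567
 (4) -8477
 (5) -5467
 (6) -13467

First: -9197 + 3137 = -6060
Then: -6060 + -2407 = -8467
1) -8467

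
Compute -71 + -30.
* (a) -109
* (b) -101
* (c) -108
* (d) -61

-71 + -30 = -101
b) -101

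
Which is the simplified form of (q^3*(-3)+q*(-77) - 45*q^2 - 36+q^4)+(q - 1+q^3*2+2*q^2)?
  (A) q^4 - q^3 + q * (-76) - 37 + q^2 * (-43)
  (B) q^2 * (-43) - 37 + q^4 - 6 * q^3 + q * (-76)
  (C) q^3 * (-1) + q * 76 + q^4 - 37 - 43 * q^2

Adding the polynomials and combining like terms:
(q^3*(-3) + q*(-77) - 45*q^2 - 36 + q^4) + (q - 1 + q^3*2 + 2*q^2)
= q^4 - q^3 + q * (-76) - 37 + q^2 * (-43)
A) q^4 - q^3 + q * (-76) - 37 + q^2 * (-43)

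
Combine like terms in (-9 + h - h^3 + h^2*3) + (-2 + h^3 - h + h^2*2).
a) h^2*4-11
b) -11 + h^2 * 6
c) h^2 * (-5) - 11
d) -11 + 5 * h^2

Adding the polynomials and combining like terms:
(-9 + h - h^3 + h^2*3) + (-2 + h^3 - h + h^2*2)
= -11 + 5 * h^2
d) -11 + 5 * h^2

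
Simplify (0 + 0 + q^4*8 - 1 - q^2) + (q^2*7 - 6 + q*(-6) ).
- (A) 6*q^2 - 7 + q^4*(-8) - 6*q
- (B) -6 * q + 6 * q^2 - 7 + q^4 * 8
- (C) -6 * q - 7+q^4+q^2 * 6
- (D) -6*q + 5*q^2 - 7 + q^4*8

Adding the polynomials and combining like terms:
(0 + 0 + q^4*8 - 1 - q^2) + (q^2*7 - 6 + q*(-6))
= -6 * q + 6 * q^2 - 7 + q^4 * 8
B) -6 * q + 6 * q^2 - 7 + q^4 * 8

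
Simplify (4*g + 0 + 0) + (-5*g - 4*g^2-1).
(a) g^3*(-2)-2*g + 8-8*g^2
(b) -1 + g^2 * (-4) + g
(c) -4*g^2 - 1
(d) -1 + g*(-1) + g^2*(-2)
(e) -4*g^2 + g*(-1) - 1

Adding the polynomials and combining like terms:
(4*g + 0 + 0) + (-5*g - 4*g^2 - 1)
= -4*g^2 + g*(-1) - 1
e) -4*g^2 + g*(-1) - 1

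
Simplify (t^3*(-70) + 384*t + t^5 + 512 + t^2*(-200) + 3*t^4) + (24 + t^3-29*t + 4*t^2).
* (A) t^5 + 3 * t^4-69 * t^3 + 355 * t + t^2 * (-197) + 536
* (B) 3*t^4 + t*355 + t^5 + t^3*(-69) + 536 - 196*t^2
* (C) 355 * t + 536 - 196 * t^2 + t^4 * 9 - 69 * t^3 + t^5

Adding the polynomials and combining like terms:
(t^3*(-70) + 384*t + t^5 + 512 + t^2*(-200) + 3*t^4) + (24 + t^3 - 29*t + 4*t^2)
= 3*t^4 + t*355 + t^5 + t^3*(-69) + 536 - 196*t^2
B) 3*t^4 + t*355 + t^5 + t^3*(-69) + 536 - 196*t^2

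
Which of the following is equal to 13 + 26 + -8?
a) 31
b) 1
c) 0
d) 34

First: 13 + 26 = 39
Then: 39 + -8 = 31
a) 31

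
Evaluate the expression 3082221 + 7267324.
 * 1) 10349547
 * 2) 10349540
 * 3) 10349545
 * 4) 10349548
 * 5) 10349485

3082221 + 7267324 = 10349545
3) 10349545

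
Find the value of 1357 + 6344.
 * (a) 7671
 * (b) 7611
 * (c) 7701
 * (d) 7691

1357 + 6344 = 7701
c) 7701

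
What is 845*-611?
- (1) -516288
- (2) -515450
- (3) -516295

845 * -611 = -516295
3) -516295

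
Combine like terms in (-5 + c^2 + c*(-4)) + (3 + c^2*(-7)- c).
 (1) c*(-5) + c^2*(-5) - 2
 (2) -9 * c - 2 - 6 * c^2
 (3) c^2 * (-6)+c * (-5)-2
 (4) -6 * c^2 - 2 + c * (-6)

Adding the polynomials and combining like terms:
(-5 + c^2 + c*(-4)) + (3 + c^2*(-7) - c)
= c^2 * (-6)+c * (-5)-2
3) c^2 * (-6)+c * (-5)-2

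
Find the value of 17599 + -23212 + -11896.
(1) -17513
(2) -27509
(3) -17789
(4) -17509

First: 17599 + -23212 = -5613
Then: -5613 + -11896 = -17509
4) -17509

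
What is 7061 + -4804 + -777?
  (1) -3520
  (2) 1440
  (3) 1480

First: 7061 + -4804 = 2257
Then: 2257 + -777 = 1480
3) 1480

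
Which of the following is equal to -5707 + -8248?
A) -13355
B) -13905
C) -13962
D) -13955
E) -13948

-5707 + -8248 = -13955
D) -13955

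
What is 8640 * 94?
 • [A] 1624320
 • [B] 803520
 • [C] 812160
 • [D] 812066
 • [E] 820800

8640 * 94 = 812160
C) 812160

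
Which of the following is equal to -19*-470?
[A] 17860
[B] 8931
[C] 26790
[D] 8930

-19 * -470 = 8930
D) 8930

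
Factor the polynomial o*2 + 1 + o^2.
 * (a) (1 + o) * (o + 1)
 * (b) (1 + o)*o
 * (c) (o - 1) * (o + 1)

We need to factor o*2 + 1 + o^2.
The factored form is (1 + o) * (o + 1).
a) (1 + o) * (o + 1)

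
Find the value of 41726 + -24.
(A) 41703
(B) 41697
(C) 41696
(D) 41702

41726 + -24 = 41702
D) 41702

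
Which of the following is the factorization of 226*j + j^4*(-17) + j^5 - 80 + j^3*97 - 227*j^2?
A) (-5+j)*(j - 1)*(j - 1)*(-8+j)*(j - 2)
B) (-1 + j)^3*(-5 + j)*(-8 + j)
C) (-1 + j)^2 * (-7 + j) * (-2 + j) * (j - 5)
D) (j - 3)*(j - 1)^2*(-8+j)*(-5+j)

We need to factor 226*j + j^4*(-17) + j^5 - 80 + j^3*97 - 227*j^2.
The factored form is (-5+j)*(j - 1)*(j - 1)*(-8+j)*(j - 2).
A) (-5+j)*(j - 1)*(j - 1)*(-8+j)*(j - 2)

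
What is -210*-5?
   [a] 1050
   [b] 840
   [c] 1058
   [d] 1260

-210 * -5 = 1050
a) 1050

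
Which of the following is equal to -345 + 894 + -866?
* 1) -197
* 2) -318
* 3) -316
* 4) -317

First: -345 + 894 = 549
Then: 549 + -866 = -317
4) -317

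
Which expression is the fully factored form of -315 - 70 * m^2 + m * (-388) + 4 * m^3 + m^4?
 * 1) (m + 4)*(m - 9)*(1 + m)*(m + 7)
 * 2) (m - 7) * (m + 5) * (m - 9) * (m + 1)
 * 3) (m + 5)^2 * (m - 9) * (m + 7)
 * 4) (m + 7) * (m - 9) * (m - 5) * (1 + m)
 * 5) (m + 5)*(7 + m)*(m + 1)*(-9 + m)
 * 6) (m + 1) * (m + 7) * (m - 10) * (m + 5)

We need to factor -315 - 70 * m^2 + m * (-388) + 4 * m^3 + m^4.
The factored form is (m + 5)*(7 + m)*(m + 1)*(-9 + m).
5) (m + 5)*(7 + m)*(m + 1)*(-9 + m)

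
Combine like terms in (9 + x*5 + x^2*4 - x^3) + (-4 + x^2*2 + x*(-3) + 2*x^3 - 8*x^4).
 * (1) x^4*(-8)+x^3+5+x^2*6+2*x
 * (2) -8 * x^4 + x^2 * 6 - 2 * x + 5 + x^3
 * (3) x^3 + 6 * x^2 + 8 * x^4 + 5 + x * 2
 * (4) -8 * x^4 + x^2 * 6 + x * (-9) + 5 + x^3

Adding the polynomials and combining like terms:
(9 + x*5 + x^2*4 - x^3) + (-4 + x^2*2 + x*(-3) + 2*x^3 - 8*x^4)
= x^4*(-8)+x^3+5+x^2*6+2*x
1) x^4*(-8)+x^3+5+x^2*6+2*x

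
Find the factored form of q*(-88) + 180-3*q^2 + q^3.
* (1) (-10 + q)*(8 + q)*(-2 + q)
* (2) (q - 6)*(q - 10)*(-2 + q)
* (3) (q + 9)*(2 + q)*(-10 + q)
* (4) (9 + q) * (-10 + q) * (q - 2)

We need to factor q*(-88) + 180-3*q^2 + q^3.
The factored form is (9 + q) * (-10 + q) * (q - 2).
4) (9 + q) * (-10 + q) * (q - 2)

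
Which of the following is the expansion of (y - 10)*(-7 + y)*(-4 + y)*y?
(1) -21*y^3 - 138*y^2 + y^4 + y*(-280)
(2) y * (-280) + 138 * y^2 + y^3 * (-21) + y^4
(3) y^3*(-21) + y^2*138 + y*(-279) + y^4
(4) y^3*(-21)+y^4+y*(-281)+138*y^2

Expanding (y - 10)*(-7 + y)*(-4 + y)*y:
= y * (-280) + 138 * y^2 + y^3 * (-21) + y^4
2) y * (-280) + 138 * y^2 + y^3 * (-21) + y^4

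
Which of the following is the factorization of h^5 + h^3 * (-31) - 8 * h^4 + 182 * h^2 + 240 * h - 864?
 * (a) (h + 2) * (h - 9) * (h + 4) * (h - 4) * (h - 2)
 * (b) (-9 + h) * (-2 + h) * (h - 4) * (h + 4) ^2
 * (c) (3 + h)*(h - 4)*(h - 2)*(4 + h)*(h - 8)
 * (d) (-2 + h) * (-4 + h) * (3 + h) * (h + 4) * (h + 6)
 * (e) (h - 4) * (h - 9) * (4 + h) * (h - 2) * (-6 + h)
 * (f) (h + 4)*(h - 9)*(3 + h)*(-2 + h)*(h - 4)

We need to factor h^5 + h^3 * (-31) - 8 * h^4 + 182 * h^2 + 240 * h - 864.
The factored form is (h + 4)*(h - 9)*(3 + h)*(-2 + h)*(h - 4).
f) (h + 4)*(h - 9)*(3 + h)*(-2 + h)*(h - 4)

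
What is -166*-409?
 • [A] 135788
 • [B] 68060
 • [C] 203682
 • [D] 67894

-166 * -409 = 67894
D) 67894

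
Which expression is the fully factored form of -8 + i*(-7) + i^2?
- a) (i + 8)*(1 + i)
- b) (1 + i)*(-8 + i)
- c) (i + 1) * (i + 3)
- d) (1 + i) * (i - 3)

We need to factor -8 + i*(-7) + i^2.
The factored form is (1 + i)*(-8 + i).
b) (1 + i)*(-8 + i)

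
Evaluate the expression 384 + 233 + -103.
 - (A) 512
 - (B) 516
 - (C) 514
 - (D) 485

First: 384 + 233 = 617
Then: 617 + -103 = 514
C) 514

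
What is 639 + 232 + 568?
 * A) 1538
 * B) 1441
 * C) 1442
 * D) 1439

First: 639 + 232 = 871
Then: 871 + 568 = 1439
D) 1439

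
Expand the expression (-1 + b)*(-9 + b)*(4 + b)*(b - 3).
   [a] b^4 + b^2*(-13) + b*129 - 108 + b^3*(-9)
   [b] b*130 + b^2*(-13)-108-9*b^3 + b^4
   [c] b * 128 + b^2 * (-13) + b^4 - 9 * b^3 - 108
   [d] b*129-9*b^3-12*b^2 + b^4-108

Expanding (-1 + b)*(-9 + b)*(4 + b)*(b - 3):
= b^4 + b^2*(-13) + b*129 - 108 + b^3*(-9)
a) b^4 + b^2*(-13) + b*129 - 108 + b^3*(-9)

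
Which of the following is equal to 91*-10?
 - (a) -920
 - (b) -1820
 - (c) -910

91 * -10 = -910
c) -910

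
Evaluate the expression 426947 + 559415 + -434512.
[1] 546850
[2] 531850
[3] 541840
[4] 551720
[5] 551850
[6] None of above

First: 426947 + 559415 = 986362
Then: 986362 + -434512 = 551850
5) 551850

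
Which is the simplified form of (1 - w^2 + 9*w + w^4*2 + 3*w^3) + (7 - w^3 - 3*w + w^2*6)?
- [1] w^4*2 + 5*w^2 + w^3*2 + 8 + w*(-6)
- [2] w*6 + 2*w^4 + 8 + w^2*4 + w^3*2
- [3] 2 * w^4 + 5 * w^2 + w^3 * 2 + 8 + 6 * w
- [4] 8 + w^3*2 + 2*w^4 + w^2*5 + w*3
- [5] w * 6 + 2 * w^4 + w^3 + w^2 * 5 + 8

Adding the polynomials and combining like terms:
(1 - w^2 + 9*w + w^4*2 + 3*w^3) + (7 - w^3 - 3*w + w^2*6)
= 2 * w^4 + 5 * w^2 + w^3 * 2 + 8 + 6 * w
3) 2 * w^4 + 5 * w^2 + w^3 * 2 + 8 + 6 * w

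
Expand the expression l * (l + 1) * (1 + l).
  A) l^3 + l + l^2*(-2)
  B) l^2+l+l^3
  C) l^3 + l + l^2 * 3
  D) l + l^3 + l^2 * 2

Expanding l * (l + 1) * (1 + l):
= l + l^3 + l^2 * 2
D) l + l^3 + l^2 * 2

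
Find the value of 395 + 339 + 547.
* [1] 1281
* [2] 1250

First: 395 + 339 = 734
Then: 734 + 547 = 1281
1) 1281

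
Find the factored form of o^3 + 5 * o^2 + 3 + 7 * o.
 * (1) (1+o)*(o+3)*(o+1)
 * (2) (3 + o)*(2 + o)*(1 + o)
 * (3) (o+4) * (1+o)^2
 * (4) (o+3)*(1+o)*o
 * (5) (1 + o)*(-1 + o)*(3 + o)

We need to factor o^3 + 5 * o^2 + 3 + 7 * o.
The factored form is (1+o)*(o+3)*(o+1).
1) (1+o)*(o+3)*(o+1)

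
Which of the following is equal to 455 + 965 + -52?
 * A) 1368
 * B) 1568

First: 455 + 965 = 1420
Then: 1420 + -52 = 1368
A) 1368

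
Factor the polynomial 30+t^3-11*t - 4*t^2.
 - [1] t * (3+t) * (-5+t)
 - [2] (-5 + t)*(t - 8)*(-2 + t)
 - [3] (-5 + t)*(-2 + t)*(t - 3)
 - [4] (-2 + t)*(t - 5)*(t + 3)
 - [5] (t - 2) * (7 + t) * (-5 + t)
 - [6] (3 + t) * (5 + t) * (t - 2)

We need to factor 30+t^3-11*t - 4*t^2.
The factored form is (-2 + t)*(t - 5)*(t + 3).
4) (-2 + t)*(t - 5)*(t + 3)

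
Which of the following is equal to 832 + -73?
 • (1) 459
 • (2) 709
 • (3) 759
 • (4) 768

832 + -73 = 759
3) 759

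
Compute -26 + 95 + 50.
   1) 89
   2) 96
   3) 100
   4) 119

First: -26 + 95 = 69
Then: 69 + 50 = 119
4) 119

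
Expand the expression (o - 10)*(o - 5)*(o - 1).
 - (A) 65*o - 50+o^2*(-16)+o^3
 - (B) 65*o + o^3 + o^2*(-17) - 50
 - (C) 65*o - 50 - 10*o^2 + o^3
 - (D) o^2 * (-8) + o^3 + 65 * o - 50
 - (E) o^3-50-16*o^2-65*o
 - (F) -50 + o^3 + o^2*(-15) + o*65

Expanding (o - 10)*(o - 5)*(o - 1):
= 65*o - 50+o^2*(-16)+o^3
A) 65*o - 50+o^2*(-16)+o^3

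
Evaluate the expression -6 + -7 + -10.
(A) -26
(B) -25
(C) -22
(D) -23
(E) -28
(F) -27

First: -6 + -7 = -13
Then: -13 + -10 = -23
D) -23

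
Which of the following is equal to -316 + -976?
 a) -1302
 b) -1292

-316 + -976 = -1292
b) -1292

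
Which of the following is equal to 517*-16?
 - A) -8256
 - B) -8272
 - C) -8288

517 * -16 = -8272
B) -8272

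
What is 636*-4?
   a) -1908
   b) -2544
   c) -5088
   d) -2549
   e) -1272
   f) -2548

636 * -4 = -2544
b) -2544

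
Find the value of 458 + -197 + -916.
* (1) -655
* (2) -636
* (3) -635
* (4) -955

First: 458 + -197 = 261
Then: 261 + -916 = -655
1) -655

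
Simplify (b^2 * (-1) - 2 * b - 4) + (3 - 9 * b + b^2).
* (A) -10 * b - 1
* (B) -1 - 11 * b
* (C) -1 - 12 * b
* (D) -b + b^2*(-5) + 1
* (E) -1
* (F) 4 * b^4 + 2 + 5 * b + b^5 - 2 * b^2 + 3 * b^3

Adding the polynomials and combining like terms:
(b^2*(-1) - 2*b - 4) + (3 - 9*b + b^2)
= -1 - 11 * b
B) -1 - 11 * b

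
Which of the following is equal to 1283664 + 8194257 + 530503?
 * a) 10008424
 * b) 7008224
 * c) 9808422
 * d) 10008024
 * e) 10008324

First: 1283664 + 8194257 = 9477921
Then: 9477921 + 530503 = 10008424
a) 10008424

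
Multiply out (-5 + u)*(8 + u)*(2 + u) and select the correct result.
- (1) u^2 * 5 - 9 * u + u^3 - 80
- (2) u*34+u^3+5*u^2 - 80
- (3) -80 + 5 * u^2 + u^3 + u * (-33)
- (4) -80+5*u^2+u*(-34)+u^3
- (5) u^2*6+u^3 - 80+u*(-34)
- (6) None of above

Expanding (-5 + u)*(8 + u)*(2 + u):
= -80+5*u^2+u*(-34)+u^3
4) -80+5*u^2+u*(-34)+u^3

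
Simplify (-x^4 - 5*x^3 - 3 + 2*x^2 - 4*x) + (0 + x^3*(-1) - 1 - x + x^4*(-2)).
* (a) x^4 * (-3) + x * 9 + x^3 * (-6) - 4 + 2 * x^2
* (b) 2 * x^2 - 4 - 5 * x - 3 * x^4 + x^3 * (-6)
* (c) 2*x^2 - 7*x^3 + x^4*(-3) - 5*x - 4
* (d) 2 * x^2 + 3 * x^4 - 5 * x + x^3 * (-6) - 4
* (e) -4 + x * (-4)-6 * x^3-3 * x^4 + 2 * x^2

Adding the polynomials and combining like terms:
(-x^4 - 5*x^3 - 3 + 2*x^2 - 4*x) + (0 + x^3*(-1) - 1 - x + x^4*(-2))
= 2 * x^2 - 4 - 5 * x - 3 * x^4 + x^3 * (-6)
b) 2 * x^2 - 4 - 5 * x - 3 * x^4 + x^3 * (-6)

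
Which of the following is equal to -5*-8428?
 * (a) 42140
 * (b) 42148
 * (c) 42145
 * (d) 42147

-5 * -8428 = 42140
a) 42140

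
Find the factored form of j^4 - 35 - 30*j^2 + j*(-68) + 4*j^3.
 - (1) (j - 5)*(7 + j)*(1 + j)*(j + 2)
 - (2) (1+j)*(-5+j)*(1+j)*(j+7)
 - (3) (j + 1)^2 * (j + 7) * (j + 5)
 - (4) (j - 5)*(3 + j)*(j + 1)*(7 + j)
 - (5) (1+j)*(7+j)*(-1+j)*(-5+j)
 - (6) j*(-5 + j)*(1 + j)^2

We need to factor j^4 - 35 - 30*j^2 + j*(-68) + 4*j^3.
The factored form is (1+j)*(-5+j)*(1+j)*(j+7).
2) (1+j)*(-5+j)*(1+j)*(j+7)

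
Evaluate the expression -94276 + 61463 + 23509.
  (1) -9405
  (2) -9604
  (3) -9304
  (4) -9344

First: -94276 + 61463 = -32813
Then: -32813 + 23509 = -9304
3) -9304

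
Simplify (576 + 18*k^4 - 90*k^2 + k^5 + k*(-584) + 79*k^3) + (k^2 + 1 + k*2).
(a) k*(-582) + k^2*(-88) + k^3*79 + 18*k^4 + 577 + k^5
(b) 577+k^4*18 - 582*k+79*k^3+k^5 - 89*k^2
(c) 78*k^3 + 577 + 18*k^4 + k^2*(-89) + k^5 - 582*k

Adding the polynomials and combining like terms:
(576 + 18*k^4 - 90*k^2 + k^5 + k*(-584) + 79*k^3) + (k^2 + 1 + k*2)
= 577+k^4*18 - 582*k+79*k^3+k^5 - 89*k^2
b) 577+k^4*18 - 582*k+79*k^3+k^5 - 89*k^2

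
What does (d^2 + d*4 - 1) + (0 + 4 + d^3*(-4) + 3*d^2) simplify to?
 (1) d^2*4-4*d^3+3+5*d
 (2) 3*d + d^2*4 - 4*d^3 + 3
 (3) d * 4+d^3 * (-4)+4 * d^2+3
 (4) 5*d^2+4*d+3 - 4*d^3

Adding the polynomials and combining like terms:
(d^2 + d*4 - 1) + (0 + 4 + d^3*(-4) + 3*d^2)
= d * 4+d^3 * (-4)+4 * d^2+3
3) d * 4+d^3 * (-4)+4 * d^2+3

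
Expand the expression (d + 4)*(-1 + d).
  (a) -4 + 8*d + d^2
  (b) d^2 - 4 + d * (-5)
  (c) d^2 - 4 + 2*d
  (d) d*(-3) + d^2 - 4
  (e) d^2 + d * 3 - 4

Expanding (d + 4)*(-1 + d):
= d^2 + d * 3 - 4
e) d^2 + d * 3 - 4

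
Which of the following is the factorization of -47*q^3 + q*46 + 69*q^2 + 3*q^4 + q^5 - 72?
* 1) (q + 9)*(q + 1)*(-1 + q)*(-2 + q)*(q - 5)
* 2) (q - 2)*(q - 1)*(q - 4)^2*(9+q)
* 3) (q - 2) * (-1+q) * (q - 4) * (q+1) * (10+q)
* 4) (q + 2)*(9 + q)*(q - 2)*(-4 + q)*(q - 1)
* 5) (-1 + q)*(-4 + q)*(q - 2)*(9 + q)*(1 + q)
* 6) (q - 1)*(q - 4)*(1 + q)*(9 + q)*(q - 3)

We need to factor -47*q^3 + q*46 + 69*q^2 + 3*q^4 + q^5 - 72.
The factored form is (-1 + q)*(-4 + q)*(q - 2)*(9 + q)*(1 + q).
5) (-1 + q)*(-4 + q)*(q - 2)*(9 + q)*(1 + q)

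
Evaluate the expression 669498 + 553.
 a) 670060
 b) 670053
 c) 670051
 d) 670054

669498 + 553 = 670051
c) 670051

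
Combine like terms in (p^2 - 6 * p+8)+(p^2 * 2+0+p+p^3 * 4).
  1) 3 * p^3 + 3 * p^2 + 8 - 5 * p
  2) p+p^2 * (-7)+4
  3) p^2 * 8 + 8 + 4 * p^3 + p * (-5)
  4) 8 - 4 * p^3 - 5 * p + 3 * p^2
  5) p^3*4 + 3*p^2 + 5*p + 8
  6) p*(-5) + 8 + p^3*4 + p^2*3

Adding the polynomials and combining like terms:
(p^2 - 6*p + 8) + (p^2*2 + 0 + p + p^3*4)
= p*(-5) + 8 + p^3*4 + p^2*3
6) p*(-5) + 8 + p^3*4 + p^2*3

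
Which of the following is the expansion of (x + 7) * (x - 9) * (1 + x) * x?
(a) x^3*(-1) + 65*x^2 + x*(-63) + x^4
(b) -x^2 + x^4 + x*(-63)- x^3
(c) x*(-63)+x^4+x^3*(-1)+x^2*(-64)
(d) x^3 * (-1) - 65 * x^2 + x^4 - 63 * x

Expanding (x + 7) * (x - 9) * (1 + x) * x:
= x^3 * (-1) - 65 * x^2 + x^4 - 63 * x
d) x^3 * (-1) - 65 * x^2 + x^4 - 63 * x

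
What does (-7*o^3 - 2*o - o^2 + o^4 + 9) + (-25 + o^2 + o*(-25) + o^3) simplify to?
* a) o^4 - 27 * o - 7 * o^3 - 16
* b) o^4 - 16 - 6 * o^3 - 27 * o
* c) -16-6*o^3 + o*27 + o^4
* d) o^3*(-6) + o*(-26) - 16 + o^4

Adding the polynomials and combining like terms:
(-7*o^3 - 2*o - o^2 + o^4 + 9) + (-25 + o^2 + o*(-25) + o^3)
= o^4 - 16 - 6 * o^3 - 27 * o
b) o^4 - 16 - 6 * o^3 - 27 * o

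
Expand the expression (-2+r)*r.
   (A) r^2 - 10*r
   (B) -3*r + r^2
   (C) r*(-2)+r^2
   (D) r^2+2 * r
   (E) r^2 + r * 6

Expanding (-2+r)*r:
= r*(-2)+r^2
C) r*(-2)+r^2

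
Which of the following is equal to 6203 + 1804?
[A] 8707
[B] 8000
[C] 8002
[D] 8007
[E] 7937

6203 + 1804 = 8007
D) 8007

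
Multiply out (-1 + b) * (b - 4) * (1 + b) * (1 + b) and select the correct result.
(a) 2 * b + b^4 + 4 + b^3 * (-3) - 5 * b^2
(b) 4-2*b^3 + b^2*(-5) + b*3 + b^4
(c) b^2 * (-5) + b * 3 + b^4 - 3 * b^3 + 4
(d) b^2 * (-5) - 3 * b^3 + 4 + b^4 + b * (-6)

Expanding (-1 + b) * (b - 4) * (1 + b) * (1 + b):
= b^2 * (-5) + b * 3 + b^4 - 3 * b^3 + 4
c) b^2 * (-5) + b * 3 + b^4 - 3 * b^3 + 4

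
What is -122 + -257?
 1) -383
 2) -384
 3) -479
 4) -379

-122 + -257 = -379
4) -379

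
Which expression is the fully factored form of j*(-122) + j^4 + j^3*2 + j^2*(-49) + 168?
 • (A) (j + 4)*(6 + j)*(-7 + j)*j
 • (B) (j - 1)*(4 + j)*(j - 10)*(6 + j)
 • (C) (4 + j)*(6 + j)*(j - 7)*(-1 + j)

We need to factor j*(-122) + j^4 + j^3*2 + j^2*(-49) + 168.
The factored form is (4 + j)*(6 + j)*(j - 7)*(-1 + j).
C) (4 + j)*(6 + j)*(j - 7)*(-1 + j)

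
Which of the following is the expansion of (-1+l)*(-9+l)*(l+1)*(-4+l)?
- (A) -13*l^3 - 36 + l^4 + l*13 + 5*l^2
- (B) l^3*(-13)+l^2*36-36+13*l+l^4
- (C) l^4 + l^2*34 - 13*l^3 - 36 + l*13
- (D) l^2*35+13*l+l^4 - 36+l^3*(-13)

Expanding (-1+l)*(-9+l)*(l+1)*(-4+l):
= l^2*35+13*l+l^4 - 36+l^3*(-13)
D) l^2*35+13*l+l^4 - 36+l^3*(-13)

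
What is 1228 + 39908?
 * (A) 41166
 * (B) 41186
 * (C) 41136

1228 + 39908 = 41136
C) 41136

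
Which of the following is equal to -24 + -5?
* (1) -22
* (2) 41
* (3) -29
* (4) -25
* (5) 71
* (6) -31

-24 + -5 = -29
3) -29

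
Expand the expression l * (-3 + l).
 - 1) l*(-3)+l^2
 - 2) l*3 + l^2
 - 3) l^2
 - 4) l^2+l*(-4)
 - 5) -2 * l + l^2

Expanding l * (-3 + l):
= l*(-3)+l^2
1) l*(-3)+l^2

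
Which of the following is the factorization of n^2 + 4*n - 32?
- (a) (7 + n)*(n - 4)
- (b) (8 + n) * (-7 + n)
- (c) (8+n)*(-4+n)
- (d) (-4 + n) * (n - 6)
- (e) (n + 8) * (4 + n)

We need to factor n^2 + 4*n - 32.
The factored form is (8+n)*(-4+n).
c) (8+n)*(-4+n)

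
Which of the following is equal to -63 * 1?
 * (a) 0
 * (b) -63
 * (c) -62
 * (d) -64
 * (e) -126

-63 * 1 = -63
b) -63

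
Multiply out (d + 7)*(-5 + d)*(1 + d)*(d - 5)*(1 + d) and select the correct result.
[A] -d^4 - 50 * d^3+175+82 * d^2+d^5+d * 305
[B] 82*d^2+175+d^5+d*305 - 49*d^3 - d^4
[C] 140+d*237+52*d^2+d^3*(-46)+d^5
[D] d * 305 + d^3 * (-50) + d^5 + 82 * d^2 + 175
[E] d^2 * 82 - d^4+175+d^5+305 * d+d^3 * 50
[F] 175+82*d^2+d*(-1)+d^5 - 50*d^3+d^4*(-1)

Expanding (d + 7)*(-5 + d)*(1 + d)*(d - 5)*(1 + d):
= -d^4 - 50 * d^3+175+82 * d^2+d^5+d * 305
A) -d^4 - 50 * d^3+175+82 * d^2+d^5+d * 305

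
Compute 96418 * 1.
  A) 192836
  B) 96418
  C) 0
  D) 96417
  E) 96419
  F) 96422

96418 * 1 = 96418
B) 96418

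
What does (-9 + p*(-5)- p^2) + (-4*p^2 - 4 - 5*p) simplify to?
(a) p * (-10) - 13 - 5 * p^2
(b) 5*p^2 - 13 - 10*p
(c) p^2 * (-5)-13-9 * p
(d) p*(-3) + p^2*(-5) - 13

Adding the polynomials and combining like terms:
(-9 + p*(-5) - p^2) + (-4*p^2 - 4 - 5*p)
= p * (-10) - 13 - 5 * p^2
a) p * (-10) - 13 - 5 * p^2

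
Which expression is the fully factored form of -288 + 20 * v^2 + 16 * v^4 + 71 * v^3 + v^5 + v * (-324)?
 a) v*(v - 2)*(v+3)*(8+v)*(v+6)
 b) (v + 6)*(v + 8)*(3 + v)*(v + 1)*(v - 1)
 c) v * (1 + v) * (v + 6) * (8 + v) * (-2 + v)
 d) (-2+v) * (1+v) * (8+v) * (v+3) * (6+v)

We need to factor -288 + 20 * v^2 + 16 * v^4 + 71 * v^3 + v^5 + v * (-324).
The factored form is (-2+v) * (1+v) * (8+v) * (v+3) * (6+v).
d) (-2+v) * (1+v) * (8+v) * (v+3) * (6+v)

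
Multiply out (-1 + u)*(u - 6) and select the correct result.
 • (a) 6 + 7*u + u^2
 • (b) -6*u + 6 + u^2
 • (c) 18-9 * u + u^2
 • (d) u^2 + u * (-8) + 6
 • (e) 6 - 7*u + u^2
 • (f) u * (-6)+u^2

Expanding (-1 + u)*(u - 6):
= 6 - 7*u + u^2
e) 6 - 7*u + u^2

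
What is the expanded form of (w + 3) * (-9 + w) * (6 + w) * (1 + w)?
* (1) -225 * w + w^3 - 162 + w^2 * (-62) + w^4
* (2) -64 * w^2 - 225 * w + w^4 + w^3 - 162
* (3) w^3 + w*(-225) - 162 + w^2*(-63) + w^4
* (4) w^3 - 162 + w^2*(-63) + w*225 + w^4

Expanding (w + 3) * (-9 + w) * (6 + w) * (1 + w):
= w^3 + w*(-225) - 162 + w^2*(-63) + w^4
3) w^3 + w*(-225) - 162 + w^2*(-63) + w^4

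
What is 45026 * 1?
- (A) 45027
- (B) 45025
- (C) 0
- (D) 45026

45026 * 1 = 45026
D) 45026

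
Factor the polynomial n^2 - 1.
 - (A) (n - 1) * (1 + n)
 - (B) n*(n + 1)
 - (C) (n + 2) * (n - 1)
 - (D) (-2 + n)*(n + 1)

We need to factor n^2 - 1.
The factored form is (n - 1) * (1 + n).
A) (n - 1) * (1 + n)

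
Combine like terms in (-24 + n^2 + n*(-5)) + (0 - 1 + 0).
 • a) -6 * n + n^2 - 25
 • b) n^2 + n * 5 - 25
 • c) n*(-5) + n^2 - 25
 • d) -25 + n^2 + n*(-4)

Adding the polynomials and combining like terms:
(-24 + n^2 + n*(-5)) + (0 - 1 + 0)
= n*(-5) + n^2 - 25
c) n*(-5) + n^2 - 25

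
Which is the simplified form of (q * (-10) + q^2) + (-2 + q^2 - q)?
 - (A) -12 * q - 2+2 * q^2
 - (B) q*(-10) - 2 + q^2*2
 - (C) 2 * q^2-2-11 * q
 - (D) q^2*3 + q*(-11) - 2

Adding the polynomials and combining like terms:
(q*(-10) + q^2) + (-2 + q^2 - q)
= 2 * q^2-2-11 * q
C) 2 * q^2-2-11 * q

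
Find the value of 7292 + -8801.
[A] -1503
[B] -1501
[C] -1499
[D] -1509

7292 + -8801 = -1509
D) -1509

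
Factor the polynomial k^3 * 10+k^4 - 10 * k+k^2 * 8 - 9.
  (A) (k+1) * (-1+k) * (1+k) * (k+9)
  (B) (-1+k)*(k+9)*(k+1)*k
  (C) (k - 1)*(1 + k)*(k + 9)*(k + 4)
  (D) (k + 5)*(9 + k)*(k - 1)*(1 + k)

We need to factor k^3 * 10+k^4 - 10 * k+k^2 * 8 - 9.
The factored form is (k+1) * (-1+k) * (1+k) * (k+9).
A) (k+1) * (-1+k) * (1+k) * (k+9)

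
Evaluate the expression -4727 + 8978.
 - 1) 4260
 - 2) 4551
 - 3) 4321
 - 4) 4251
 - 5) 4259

-4727 + 8978 = 4251
4) 4251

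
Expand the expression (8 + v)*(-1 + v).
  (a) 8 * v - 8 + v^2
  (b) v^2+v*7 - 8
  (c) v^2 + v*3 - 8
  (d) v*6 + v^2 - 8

Expanding (8 + v)*(-1 + v):
= v^2+v*7 - 8
b) v^2+v*7 - 8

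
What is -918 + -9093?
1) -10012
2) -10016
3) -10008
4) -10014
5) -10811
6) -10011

-918 + -9093 = -10011
6) -10011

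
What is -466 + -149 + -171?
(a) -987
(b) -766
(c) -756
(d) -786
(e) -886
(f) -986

First: -466 + -149 = -615
Then: -615 + -171 = -786
d) -786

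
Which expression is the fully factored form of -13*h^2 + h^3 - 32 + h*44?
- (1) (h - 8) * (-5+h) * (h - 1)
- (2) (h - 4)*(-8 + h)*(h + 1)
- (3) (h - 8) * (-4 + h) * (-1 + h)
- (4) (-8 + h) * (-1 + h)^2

We need to factor -13*h^2 + h^3 - 32 + h*44.
The factored form is (h - 8) * (-4 + h) * (-1 + h).
3) (h - 8) * (-4 + h) * (-1 + h)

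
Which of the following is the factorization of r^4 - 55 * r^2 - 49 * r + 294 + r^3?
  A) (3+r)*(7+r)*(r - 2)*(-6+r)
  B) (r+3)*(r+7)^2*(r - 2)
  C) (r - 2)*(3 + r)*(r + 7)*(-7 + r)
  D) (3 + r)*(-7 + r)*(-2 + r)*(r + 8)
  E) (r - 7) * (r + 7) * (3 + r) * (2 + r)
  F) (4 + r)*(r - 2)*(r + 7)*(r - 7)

We need to factor r^4 - 55 * r^2 - 49 * r + 294 + r^3.
The factored form is (r - 2)*(3 + r)*(r + 7)*(-7 + r).
C) (r - 2)*(3 + r)*(r + 7)*(-7 + r)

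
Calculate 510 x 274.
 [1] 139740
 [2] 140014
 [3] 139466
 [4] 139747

510 * 274 = 139740
1) 139740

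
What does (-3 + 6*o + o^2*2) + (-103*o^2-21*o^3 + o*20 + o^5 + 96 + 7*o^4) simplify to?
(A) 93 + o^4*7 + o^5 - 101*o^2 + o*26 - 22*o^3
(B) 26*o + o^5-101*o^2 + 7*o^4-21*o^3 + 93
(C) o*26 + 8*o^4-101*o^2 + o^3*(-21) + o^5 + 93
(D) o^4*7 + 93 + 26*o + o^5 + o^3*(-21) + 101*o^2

Adding the polynomials and combining like terms:
(-3 + 6*o + o^2*2) + (-103*o^2 - 21*o^3 + o*20 + o^5 + 96 + 7*o^4)
= 26*o + o^5-101*o^2 + 7*o^4-21*o^3 + 93
B) 26*o + o^5-101*o^2 + 7*o^4-21*o^3 + 93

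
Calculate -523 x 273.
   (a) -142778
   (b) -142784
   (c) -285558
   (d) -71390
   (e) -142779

-523 * 273 = -142779
e) -142779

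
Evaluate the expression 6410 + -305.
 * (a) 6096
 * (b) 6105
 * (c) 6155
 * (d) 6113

6410 + -305 = 6105
b) 6105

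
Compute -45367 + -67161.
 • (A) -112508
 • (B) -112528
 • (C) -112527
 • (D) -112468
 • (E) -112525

-45367 + -67161 = -112528
B) -112528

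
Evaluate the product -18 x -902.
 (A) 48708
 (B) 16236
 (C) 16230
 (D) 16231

-18 * -902 = 16236
B) 16236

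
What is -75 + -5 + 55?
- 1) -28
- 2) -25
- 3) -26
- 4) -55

First: -75 + -5 = -80
Then: -80 + 55 = -25
2) -25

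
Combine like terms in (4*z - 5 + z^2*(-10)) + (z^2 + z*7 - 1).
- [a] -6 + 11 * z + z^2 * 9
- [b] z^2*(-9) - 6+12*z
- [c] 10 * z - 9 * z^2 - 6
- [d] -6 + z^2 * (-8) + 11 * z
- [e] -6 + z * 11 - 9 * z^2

Adding the polynomials and combining like terms:
(4*z - 5 + z^2*(-10)) + (z^2 + z*7 - 1)
= -6 + z * 11 - 9 * z^2
e) -6 + z * 11 - 9 * z^2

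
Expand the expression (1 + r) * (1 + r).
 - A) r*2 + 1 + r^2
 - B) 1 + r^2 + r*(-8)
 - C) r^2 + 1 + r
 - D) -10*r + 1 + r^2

Expanding (1 + r) * (1 + r):
= r*2 + 1 + r^2
A) r*2 + 1 + r^2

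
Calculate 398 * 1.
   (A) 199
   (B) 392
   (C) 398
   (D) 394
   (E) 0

398 * 1 = 398
C) 398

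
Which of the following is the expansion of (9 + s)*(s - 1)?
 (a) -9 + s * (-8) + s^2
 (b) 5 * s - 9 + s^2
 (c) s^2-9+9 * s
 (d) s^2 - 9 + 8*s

Expanding (9 + s)*(s - 1):
= s^2 - 9 + 8*s
d) s^2 - 9 + 8*s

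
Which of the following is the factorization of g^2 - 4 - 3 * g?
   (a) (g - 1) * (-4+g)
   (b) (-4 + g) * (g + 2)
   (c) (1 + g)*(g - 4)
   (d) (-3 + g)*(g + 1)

We need to factor g^2 - 4 - 3 * g.
The factored form is (1 + g)*(g - 4).
c) (1 + g)*(g - 4)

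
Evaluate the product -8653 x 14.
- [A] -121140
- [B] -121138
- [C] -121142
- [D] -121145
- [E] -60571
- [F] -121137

-8653 * 14 = -121142
C) -121142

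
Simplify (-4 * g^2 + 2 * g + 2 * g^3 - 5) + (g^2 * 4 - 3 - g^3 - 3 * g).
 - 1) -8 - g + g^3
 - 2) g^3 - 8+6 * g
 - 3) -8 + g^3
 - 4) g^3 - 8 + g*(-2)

Adding the polynomials and combining like terms:
(-4*g^2 + 2*g + 2*g^3 - 5) + (g^2*4 - 3 - g^3 - 3*g)
= -8 - g + g^3
1) -8 - g + g^3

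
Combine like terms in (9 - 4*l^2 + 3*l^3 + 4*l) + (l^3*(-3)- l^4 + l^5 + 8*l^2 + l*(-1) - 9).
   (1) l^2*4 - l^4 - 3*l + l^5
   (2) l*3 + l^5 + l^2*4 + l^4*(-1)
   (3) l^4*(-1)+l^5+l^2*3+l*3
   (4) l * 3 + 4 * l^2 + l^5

Adding the polynomials and combining like terms:
(9 - 4*l^2 + 3*l^3 + 4*l) + (l^3*(-3) - l^4 + l^5 + 8*l^2 + l*(-1) - 9)
= l*3 + l^5 + l^2*4 + l^4*(-1)
2) l*3 + l^5 + l^2*4 + l^4*(-1)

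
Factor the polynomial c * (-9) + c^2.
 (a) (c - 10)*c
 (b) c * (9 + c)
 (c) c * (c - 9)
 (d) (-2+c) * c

We need to factor c * (-9) + c^2.
The factored form is c * (c - 9).
c) c * (c - 9)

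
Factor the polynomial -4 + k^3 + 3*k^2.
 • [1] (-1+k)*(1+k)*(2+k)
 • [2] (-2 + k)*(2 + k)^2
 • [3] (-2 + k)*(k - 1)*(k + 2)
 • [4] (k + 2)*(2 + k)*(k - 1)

We need to factor -4 + k^3 + 3*k^2.
The factored form is (k + 2)*(2 + k)*(k - 1).
4) (k + 2)*(2 + k)*(k - 1)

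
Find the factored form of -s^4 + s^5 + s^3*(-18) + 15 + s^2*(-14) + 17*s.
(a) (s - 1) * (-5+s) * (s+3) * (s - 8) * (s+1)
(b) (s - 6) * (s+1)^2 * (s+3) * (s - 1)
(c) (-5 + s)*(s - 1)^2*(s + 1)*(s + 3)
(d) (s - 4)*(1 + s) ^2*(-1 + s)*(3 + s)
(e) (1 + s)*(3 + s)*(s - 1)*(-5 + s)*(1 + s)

We need to factor -s^4 + s^5 + s^3*(-18) + 15 + s^2*(-14) + 17*s.
The factored form is (1 + s)*(3 + s)*(s - 1)*(-5 + s)*(1 + s).
e) (1 + s)*(3 + s)*(s - 1)*(-5 + s)*(1 + s)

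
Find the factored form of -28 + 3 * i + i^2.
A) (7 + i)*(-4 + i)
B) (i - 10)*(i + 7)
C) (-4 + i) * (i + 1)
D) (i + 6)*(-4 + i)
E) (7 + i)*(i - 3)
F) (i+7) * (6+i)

We need to factor -28 + 3 * i + i^2.
The factored form is (7 + i)*(-4 + i).
A) (7 + i)*(-4 + i)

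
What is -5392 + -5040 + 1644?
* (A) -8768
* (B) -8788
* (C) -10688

First: -5392 + -5040 = -10432
Then: -10432 + 1644 = -8788
B) -8788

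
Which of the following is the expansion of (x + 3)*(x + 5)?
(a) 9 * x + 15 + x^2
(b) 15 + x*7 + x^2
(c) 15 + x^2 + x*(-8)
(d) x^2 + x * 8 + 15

Expanding (x + 3)*(x + 5):
= x^2 + x * 8 + 15
d) x^2 + x * 8 + 15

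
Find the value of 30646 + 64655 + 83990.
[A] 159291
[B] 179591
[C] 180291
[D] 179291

First: 30646 + 64655 = 95301
Then: 95301 + 83990 = 179291
D) 179291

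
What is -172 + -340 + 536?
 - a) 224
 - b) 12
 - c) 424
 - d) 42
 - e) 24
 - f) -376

First: -172 + -340 = -512
Then: -512 + 536 = 24
e) 24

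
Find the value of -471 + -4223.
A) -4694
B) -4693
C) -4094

-471 + -4223 = -4694
A) -4694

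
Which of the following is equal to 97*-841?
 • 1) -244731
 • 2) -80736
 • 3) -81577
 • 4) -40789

97 * -841 = -81577
3) -81577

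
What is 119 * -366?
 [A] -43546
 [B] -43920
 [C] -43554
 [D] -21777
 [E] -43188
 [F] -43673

119 * -366 = -43554
C) -43554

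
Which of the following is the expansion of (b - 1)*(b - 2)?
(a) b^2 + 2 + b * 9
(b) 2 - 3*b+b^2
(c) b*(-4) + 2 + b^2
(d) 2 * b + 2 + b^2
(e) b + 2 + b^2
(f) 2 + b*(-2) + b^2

Expanding (b - 1)*(b - 2):
= 2 - 3*b+b^2
b) 2 - 3*b+b^2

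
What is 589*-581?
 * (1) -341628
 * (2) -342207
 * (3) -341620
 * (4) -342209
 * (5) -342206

589 * -581 = -342209
4) -342209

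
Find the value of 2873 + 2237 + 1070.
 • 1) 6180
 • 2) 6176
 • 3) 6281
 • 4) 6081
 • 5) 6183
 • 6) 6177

First: 2873 + 2237 = 5110
Then: 5110 + 1070 = 6180
1) 6180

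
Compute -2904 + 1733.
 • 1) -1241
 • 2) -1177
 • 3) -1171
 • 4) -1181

-2904 + 1733 = -1171
3) -1171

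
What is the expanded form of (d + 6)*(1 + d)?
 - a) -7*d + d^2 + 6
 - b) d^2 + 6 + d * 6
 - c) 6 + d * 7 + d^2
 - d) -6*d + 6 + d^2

Expanding (d + 6)*(1 + d):
= 6 + d * 7 + d^2
c) 6 + d * 7 + d^2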